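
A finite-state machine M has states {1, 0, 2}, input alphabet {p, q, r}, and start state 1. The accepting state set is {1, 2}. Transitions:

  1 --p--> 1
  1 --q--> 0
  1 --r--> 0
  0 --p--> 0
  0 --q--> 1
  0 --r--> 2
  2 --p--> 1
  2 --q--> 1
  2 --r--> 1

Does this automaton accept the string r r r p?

1 → 0 → 2 → 1 → 1
End state 1 is accepting.

Yes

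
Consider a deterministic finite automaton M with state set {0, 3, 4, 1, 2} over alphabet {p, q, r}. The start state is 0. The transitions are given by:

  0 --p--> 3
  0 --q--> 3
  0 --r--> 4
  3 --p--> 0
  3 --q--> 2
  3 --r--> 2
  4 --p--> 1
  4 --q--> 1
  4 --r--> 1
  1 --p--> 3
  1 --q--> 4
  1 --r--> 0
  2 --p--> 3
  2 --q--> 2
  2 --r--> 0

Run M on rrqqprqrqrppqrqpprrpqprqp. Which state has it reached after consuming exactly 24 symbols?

2

start at 0
read 'r': 0 → 4
read 'r': 4 → 1
read 'q': 1 → 4
read 'q': 4 → 1
read 'p': 1 → 3
read 'r': 3 → 2
read 'q': 2 → 2
read 'r': 2 → 0
read 'q': 0 → 3
read 'r': 3 → 2
read 'p': 2 → 3
read 'p': 3 → 0
read 'q': 0 → 3
read 'r': 3 → 2
read 'q': 2 → 2
read 'p': 2 → 3
read 'p': 3 → 0
read 'r': 0 → 4
read 'r': 4 → 1
read 'p': 1 → 3
read 'q': 3 → 2
read 'p': 2 → 3
read 'r': 3 → 2
read 'q': 2 → 2
After 24 symbols: 2.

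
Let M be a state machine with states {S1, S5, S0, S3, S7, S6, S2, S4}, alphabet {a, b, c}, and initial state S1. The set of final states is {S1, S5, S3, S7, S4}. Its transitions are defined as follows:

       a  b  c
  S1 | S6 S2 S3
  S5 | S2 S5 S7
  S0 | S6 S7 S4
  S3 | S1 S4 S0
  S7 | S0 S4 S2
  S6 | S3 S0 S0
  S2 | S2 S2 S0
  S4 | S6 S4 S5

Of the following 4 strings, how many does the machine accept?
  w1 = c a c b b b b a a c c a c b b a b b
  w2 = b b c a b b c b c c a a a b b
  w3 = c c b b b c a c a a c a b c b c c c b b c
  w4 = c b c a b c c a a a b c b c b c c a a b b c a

1

w1: Trace: S1 -c-> S3 -a-> S1 -c-> S3 -b-> S4 -b-> S4 -b-> S4 -b-> S4 -a-> S6 -a-> S3 -c-> S0 -c-> S4 -a-> S6 -c-> S0 -b-> S7 -b-> S4 -a-> S6 -b-> S0 -b-> S7  → end S7, accepted
w2: Trace: S1 -b-> S2 -b-> S2 -c-> S0 -a-> S6 -b-> S0 -b-> S7 -c-> S2 -b-> S2 -c-> S0 -c-> S4 -a-> S6 -a-> S3 -a-> S1 -b-> S2 -b-> S2  → end S2, rejected
w3: Trace: S1 -c-> S3 -c-> S0 -b-> S7 -b-> S4 -b-> S4 -c-> S5 -a-> S2 -c-> S0 -a-> S6 -a-> S3 -c-> S0 -a-> S6 -b-> S0 -c-> S4 -b-> S4 -c-> S5 -c-> S7 -c-> S2 -b-> S2 -b-> S2 -c-> S0  → end S0, rejected
w4: Trace: S1 -c-> S3 -b-> S4 -c-> S5 -a-> S2 -b-> S2 -c-> S0 -c-> S4 -a-> S6 -a-> S3 -a-> S1 -b-> S2 -c-> S0 -b-> S7 -c-> S2 -b-> S2 -c-> S0 -c-> S4 -a-> S6 -a-> S3 -b-> S4 -b-> S4 -c-> S5 -a-> S2  → end S2, rejected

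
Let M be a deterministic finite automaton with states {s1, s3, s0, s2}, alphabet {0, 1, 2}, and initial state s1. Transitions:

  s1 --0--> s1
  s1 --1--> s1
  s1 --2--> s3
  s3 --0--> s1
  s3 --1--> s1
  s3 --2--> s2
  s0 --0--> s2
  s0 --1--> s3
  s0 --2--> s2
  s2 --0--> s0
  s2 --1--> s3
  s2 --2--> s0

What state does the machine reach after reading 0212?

start at s1
read '0': s1 → s1
read '2': s1 → s3
read '1': s3 → s1
read '2': s1 → s3

s3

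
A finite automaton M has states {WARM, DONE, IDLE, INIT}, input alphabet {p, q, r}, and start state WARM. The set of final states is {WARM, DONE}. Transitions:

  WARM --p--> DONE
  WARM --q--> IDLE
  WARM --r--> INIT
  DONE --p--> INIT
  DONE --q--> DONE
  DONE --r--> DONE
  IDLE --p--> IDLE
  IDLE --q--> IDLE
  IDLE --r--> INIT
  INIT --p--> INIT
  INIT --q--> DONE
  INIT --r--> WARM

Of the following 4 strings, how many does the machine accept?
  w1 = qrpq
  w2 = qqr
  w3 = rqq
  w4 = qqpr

2

w1: Trace: WARM -q-> IDLE -r-> INIT -p-> INIT -q-> DONE  → end DONE, accepted
w2: Trace: WARM -q-> IDLE -q-> IDLE -r-> INIT  → end INIT, rejected
w3: Trace: WARM -r-> INIT -q-> DONE -q-> DONE  → end DONE, accepted
w4: Trace: WARM -q-> IDLE -q-> IDLE -p-> IDLE -r-> INIT  → end INIT, rejected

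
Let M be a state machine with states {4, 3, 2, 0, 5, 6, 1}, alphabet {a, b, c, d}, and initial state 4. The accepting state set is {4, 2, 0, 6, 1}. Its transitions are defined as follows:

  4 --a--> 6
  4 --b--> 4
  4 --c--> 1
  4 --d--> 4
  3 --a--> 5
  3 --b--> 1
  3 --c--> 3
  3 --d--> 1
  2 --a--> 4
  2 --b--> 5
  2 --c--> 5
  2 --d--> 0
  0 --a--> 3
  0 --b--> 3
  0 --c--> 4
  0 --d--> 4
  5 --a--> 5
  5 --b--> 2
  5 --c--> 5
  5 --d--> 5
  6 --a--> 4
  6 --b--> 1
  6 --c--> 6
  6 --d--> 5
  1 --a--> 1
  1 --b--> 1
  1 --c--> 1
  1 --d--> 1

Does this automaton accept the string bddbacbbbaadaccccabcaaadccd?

Yes

4 → 4 → 4 → 4 → 4 → 6 → 6 → 1 → 1 → 1 → 1 → 1 → 1 → 1 → 1 → 1 → 1 → 1 → 1 → 1 → 1 → 1 → 1 → 1 → 1 → 1 → 1 → 1
End state 1 is accepting.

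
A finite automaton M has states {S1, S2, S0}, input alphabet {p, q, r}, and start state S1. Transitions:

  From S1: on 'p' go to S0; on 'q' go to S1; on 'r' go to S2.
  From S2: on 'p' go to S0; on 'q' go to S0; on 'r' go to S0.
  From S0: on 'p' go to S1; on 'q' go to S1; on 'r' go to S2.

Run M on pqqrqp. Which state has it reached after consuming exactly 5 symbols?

S0

S1 → S0 → S1 → S1 → S2 → S0
After 5 symbols: S0.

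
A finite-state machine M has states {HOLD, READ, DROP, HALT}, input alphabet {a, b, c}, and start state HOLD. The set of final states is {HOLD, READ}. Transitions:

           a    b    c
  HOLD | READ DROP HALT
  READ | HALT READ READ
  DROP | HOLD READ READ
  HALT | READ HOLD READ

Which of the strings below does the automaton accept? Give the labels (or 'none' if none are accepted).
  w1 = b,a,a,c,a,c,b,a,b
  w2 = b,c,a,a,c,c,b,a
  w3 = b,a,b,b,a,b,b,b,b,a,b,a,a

w1: Trace: HOLD -b-> DROP -a-> HOLD -a-> READ -c-> READ -a-> HALT -c-> READ -b-> READ -a-> HALT -b-> HOLD  → end HOLD, accepted
w2: Trace: HOLD -b-> DROP -c-> READ -a-> HALT -a-> READ -c-> READ -c-> READ -b-> READ -a-> HALT  → end HALT, rejected
w3: Trace: HOLD -b-> DROP -a-> HOLD -b-> DROP -b-> READ -a-> HALT -b-> HOLD -b-> DROP -b-> READ -b-> READ -a-> HALT -b-> HOLD -a-> READ -a-> HALT  → end HALT, rejected

w1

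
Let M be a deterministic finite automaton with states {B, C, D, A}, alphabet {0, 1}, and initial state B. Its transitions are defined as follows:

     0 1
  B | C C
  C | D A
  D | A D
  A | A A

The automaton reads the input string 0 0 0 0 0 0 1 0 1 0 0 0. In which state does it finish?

B → C → D → A → A → A → A → A → A → A → A → A → A

A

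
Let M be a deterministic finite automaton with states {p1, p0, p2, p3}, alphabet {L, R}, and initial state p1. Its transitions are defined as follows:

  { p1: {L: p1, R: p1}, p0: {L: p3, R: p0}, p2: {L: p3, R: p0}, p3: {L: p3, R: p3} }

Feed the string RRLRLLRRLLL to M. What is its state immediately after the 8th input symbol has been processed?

p1

Trace: p1 -R-> p1 -R-> p1 -L-> p1 -R-> p1 -L-> p1 -L-> p1 -R-> p1 -R-> p1
After 8 symbols: p1.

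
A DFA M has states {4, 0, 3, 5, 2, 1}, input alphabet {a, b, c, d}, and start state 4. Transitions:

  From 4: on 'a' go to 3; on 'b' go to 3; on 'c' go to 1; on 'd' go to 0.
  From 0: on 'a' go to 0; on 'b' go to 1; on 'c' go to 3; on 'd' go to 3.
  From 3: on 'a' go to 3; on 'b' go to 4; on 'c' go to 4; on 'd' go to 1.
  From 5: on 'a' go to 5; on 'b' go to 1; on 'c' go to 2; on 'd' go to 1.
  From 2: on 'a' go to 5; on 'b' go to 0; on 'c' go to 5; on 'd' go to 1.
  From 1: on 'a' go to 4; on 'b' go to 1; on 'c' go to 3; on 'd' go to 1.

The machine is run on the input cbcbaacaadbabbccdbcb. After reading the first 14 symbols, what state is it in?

4 → 1 → 1 → 3 → 4 → 3 → 3 → 4 → 3 → 3 → 1 → 1 → 4 → 3 → 4
After 14 symbols: 4.

4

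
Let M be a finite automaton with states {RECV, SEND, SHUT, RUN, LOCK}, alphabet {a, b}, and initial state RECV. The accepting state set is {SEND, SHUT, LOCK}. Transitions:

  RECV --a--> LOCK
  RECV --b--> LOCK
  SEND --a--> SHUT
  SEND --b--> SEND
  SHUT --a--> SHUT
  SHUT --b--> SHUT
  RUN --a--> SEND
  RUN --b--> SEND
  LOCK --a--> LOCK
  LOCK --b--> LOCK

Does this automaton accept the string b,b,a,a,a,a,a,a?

Yes

Trace: RECV -b-> LOCK -b-> LOCK -a-> LOCK -a-> LOCK -a-> LOCK -a-> LOCK -a-> LOCK -a-> LOCK
End state LOCK is accepting.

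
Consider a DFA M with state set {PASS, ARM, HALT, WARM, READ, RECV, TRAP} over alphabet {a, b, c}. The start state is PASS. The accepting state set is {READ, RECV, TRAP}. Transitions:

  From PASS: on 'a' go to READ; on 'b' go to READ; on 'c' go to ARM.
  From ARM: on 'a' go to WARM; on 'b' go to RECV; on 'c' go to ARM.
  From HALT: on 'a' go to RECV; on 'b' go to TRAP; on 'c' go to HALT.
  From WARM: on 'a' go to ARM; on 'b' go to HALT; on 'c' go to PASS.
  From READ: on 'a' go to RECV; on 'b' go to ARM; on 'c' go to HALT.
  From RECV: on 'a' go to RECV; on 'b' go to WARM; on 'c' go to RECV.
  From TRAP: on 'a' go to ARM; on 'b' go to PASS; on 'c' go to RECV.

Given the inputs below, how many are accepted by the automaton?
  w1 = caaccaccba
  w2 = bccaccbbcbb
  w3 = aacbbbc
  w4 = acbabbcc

2

w1: Trace: PASS -c-> ARM -a-> WARM -a-> ARM -c-> ARM -c-> ARM -a-> WARM -c-> PASS -c-> ARM -b-> RECV -a-> RECV  → end RECV, accepted
w2: Trace: PASS -b-> READ -c-> HALT -c-> HALT -a-> RECV -c-> RECV -c-> RECV -b-> WARM -b-> HALT -c-> HALT -b-> TRAP -b-> PASS  → end PASS, rejected
w3: Trace: PASS -a-> READ -a-> RECV -c-> RECV -b-> WARM -b-> HALT -b-> TRAP -c-> RECV  → end RECV, accepted
w4: Trace: PASS -a-> READ -c-> HALT -b-> TRAP -a-> ARM -b-> RECV -b-> WARM -c-> PASS -c-> ARM  → end ARM, rejected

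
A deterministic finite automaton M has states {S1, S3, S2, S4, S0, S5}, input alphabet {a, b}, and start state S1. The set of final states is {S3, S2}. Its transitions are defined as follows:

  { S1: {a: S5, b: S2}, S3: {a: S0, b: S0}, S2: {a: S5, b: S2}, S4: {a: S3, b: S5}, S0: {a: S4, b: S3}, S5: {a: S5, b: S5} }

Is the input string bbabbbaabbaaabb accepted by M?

Trace: S1 -b-> S2 -b-> S2 -a-> S5 -b-> S5 -b-> S5 -b-> S5 -a-> S5 -a-> S5 -b-> S5 -b-> S5 -a-> S5 -a-> S5 -a-> S5 -b-> S5 -b-> S5
End state S5 is not accepting.

No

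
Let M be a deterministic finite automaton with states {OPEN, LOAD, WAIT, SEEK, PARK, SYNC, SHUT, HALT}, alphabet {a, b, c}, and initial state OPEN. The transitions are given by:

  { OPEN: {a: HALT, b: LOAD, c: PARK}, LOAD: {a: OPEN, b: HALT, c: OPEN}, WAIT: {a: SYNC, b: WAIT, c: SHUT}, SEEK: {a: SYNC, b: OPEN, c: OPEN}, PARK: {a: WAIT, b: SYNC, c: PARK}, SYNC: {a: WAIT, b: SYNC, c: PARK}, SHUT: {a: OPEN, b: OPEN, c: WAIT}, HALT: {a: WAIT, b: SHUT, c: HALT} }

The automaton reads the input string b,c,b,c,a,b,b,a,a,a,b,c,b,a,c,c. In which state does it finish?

WAIT

start at OPEN
read 'b': OPEN → LOAD
read 'c': LOAD → OPEN
read 'b': OPEN → LOAD
read 'c': LOAD → OPEN
read 'a': OPEN → HALT
read 'b': HALT → SHUT
read 'b': SHUT → OPEN
read 'a': OPEN → HALT
read 'a': HALT → WAIT
read 'a': WAIT → SYNC
read 'b': SYNC → SYNC
read 'c': SYNC → PARK
read 'b': PARK → SYNC
read 'a': SYNC → WAIT
read 'c': WAIT → SHUT
read 'c': SHUT → WAIT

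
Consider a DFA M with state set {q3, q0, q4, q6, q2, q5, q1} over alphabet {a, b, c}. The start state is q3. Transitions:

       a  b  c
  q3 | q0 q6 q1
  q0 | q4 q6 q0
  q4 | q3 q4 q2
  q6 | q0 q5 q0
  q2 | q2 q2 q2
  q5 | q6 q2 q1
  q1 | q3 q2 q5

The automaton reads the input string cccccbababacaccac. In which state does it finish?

q3 → q1 → q5 → q1 → q5 → q1 → q2 → q2 → q2 → q2 → q2 → q2 → q2 → q2 → q2 → q2 → q2 → q2

q2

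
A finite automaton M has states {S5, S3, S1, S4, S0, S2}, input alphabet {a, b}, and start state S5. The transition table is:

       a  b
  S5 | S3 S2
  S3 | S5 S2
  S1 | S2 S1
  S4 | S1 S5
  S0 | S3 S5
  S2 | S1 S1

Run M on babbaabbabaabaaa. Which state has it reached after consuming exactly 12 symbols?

start at S5
read 'b': S5 → S2
read 'a': S2 → S1
read 'b': S1 → S1
read 'b': S1 → S1
read 'a': S1 → S2
read 'a': S2 → S1
read 'b': S1 → S1
read 'b': S1 → S1
read 'a': S1 → S2
read 'b': S2 → S1
read 'a': S1 → S2
read 'a': S2 → S1
After 12 symbols: S1.

S1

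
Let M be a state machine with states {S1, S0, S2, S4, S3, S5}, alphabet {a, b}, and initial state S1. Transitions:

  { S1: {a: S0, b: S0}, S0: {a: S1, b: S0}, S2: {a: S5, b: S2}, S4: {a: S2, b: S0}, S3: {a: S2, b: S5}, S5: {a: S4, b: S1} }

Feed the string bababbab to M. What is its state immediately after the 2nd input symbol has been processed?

start at S1
read 'b': S1 → S0
read 'a': S0 → S1
After 2 symbols: S1.

S1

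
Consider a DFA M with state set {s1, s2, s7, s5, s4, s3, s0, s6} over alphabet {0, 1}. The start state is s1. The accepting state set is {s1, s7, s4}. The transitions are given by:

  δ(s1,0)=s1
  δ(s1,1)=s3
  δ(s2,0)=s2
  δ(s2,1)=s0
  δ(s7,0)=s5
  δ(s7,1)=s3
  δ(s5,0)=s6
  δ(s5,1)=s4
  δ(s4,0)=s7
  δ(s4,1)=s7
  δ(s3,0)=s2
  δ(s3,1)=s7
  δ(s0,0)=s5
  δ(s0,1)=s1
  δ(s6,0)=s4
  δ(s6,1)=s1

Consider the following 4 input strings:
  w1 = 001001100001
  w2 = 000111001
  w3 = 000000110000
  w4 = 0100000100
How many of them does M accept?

w1:
  start at s1
  read '0': s1 → s1
  read '0': s1 → s1
  read '1': s1 → s3
  read '0': s3 → s2
  read '0': s2 → s2
  read '1': s2 → s0
  read '1': s0 → s1
  read '0': s1 → s1
  read '0': s1 → s1
  read '0': s1 → s1
  read '0': s1 → s1
  read '1': s1 → s3
  end s3, rejected
w2:
  start at s1
  read '0': s1 → s1
  read '0': s1 → s1
  read '0': s1 → s1
  read '1': s1 → s3
  read '1': s3 → s7
  read '1': s7 → s3
  read '0': s3 → s2
  read '0': s2 → s2
  read '1': s2 → s0
  end s0, rejected
w3:
  start at s1
  read '0': s1 → s1
  read '0': s1 → s1
  read '0': s1 → s1
  read '0': s1 → s1
  read '0': s1 → s1
  read '0': s1 → s1
  read '1': s1 → s3
  read '1': s3 → s7
  read '0': s7 → s5
  read '0': s5 → s6
  read '0': s6 → s4
  read '0': s4 → s7
  end s7, accepted
w4:
  start at s1
  read '0': s1 → s1
  read '1': s1 → s3
  read '0': s3 → s2
  read '0': s2 → s2
  read '0': s2 → s2
  read '0': s2 → s2
  read '0': s2 → s2
  read '1': s2 → s0
  read '0': s0 → s5
  read '0': s5 → s6
  end s6, rejected

1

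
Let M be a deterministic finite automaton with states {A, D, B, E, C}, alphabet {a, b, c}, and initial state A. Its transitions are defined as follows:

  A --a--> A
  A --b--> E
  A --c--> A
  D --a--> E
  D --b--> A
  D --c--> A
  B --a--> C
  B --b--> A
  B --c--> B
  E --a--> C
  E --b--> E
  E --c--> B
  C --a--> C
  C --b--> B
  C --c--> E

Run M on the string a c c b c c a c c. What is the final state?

A → A → A → A → E → B → B → C → E → B

B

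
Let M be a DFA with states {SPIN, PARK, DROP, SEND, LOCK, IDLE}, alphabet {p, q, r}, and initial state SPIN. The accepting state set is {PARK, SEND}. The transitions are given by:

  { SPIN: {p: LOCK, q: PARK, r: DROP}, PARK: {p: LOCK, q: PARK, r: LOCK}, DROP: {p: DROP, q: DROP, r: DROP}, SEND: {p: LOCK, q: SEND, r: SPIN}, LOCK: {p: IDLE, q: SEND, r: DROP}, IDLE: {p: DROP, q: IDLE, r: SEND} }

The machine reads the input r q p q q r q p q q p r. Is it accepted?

No

Trace: SPIN -r-> DROP -q-> DROP -p-> DROP -q-> DROP -q-> DROP -r-> DROP -q-> DROP -p-> DROP -q-> DROP -q-> DROP -p-> DROP -r-> DROP
End state DROP is not accepting.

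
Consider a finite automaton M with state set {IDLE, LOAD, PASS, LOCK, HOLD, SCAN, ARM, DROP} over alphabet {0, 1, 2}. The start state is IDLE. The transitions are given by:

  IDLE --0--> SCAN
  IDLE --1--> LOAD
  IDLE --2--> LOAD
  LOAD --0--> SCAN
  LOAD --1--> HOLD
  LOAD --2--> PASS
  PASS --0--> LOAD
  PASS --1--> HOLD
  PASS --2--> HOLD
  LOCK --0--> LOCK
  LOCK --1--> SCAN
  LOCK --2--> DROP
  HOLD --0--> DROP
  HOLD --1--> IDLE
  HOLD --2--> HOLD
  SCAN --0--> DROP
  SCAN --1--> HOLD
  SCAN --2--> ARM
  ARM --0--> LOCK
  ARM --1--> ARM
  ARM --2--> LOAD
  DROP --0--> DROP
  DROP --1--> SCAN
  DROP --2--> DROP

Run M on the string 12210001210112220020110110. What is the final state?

Trace: IDLE -1-> LOAD -2-> PASS -2-> HOLD -1-> IDLE -0-> SCAN -0-> DROP -0-> DROP -1-> SCAN -2-> ARM -1-> ARM -0-> LOCK -1-> SCAN -1-> HOLD -2-> HOLD -2-> HOLD -2-> HOLD -0-> DROP -0-> DROP -2-> DROP -0-> DROP -1-> SCAN -1-> HOLD -0-> DROP -1-> SCAN -1-> HOLD -0-> DROP

DROP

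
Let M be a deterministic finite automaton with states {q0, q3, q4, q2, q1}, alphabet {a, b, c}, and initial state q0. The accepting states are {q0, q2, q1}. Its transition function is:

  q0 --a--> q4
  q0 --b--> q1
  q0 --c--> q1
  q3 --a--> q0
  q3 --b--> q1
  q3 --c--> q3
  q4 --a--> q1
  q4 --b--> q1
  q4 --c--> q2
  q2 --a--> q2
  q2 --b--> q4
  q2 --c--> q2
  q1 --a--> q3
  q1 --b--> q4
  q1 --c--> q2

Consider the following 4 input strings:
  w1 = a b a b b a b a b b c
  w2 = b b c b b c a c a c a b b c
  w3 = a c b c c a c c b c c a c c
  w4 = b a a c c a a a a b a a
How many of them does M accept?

w1:
  start at q0
  read 'a': q0 → q4
  read 'b': q4 → q1
  read 'a': q1 → q3
  read 'b': q3 → q1
  read 'b': q1 → q4
  read 'a': q4 → q1
  read 'b': q1 → q4
  read 'a': q4 → q1
  read 'b': q1 → q4
  read 'b': q4 → q1
  read 'c': q1 → q2
  end q2, accepted
w2:
  start at q0
  read 'b': q0 → q1
  read 'b': q1 → q4
  read 'c': q4 → q2
  read 'b': q2 → q4
  read 'b': q4 → q1
  read 'c': q1 → q2
  read 'a': q2 → q2
  read 'c': q2 → q2
  read 'a': q2 → q2
  read 'c': q2 → q2
  read 'a': q2 → q2
  read 'b': q2 → q4
  read 'b': q4 → q1
  read 'c': q1 → q2
  end q2, accepted
w3:
  start at q0
  read 'a': q0 → q4
  read 'c': q4 → q2
  read 'b': q2 → q4
  read 'c': q4 → q2
  read 'c': q2 → q2
  read 'a': q2 → q2
  read 'c': q2 → q2
  read 'c': q2 → q2
  read 'b': q2 → q4
  read 'c': q4 → q2
  read 'c': q2 → q2
  read 'a': q2 → q2
  read 'c': q2 → q2
  read 'c': q2 → q2
  end q2, accepted
w4:
  start at q0
  read 'b': q0 → q1
  read 'a': q1 → q3
  read 'a': q3 → q0
  read 'c': q0 → q1
  read 'c': q1 → q2
  read 'a': q2 → q2
  read 'a': q2 → q2
  read 'a': q2 → q2
  read 'a': q2 → q2
  read 'b': q2 → q4
  read 'a': q4 → q1
  read 'a': q1 → q3
  end q3, rejected

3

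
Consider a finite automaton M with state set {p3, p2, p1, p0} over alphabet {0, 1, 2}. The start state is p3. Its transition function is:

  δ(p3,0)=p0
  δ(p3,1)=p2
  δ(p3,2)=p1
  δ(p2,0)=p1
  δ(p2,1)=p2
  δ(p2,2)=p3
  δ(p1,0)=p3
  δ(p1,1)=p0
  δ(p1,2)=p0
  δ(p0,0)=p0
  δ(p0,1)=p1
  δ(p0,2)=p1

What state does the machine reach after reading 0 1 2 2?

start at p3
read '0': p3 → p0
read '1': p0 → p1
read '2': p1 → p0
read '2': p0 → p1

p1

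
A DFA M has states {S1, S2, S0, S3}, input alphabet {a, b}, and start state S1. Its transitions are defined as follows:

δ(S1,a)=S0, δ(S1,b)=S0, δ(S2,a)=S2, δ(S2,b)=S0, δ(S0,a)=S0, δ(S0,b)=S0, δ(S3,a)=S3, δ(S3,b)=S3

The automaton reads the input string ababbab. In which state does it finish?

S0

S1 → S0 → S0 → S0 → S0 → S0 → S0 → S0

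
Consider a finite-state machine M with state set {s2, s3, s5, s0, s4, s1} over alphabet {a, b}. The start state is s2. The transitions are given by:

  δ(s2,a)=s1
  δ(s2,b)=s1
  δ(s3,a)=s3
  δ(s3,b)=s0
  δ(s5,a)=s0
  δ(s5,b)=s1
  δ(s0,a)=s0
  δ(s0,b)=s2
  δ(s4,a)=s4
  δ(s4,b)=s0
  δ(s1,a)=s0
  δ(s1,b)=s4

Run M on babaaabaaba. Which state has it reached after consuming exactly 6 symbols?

start at s2
read 'b': s2 → s1
read 'a': s1 → s0
read 'b': s0 → s2
read 'a': s2 → s1
read 'a': s1 → s0
read 'a': s0 → s0
After 6 symbols: s0.

s0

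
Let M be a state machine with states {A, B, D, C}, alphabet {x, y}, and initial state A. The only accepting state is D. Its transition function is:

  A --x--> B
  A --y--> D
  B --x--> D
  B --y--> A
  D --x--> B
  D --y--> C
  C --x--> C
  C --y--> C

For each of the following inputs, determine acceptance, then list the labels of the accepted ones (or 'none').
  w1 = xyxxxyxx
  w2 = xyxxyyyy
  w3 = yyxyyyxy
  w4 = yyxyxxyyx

w1

w1:
  start at A
  read 'x': A → B
  read 'y': B → A
  read 'x': A → B
  read 'x': B → D
  read 'x': D → B
  read 'y': B → A
  read 'x': A → B
  read 'x': B → D
  end D, accepted
w2:
  start at A
  read 'x': A → B
  read 'y': B → A
  read 'x': A → B
  read 'x': B → D
  read 'y': D → C
  read 'y': C → C
  read 'y': C → C
  read 'y': C → C
  end C, rejected
w3:
  start at A
  read 'y': A → D
  read 'y': D → C
  read 'x': C → C
  read 'y': C → C
  read 'y': C → C
  read 'y': C → C
  read 'x': C → C
  read 'y': C → C
  end C, rejected
w4:
  start at A
  read 'y': A → D
  read 'y': D → C
  read 'x': C → C
  read 'y': C → C
  read 'x': C → C
  read 'x': C → C
  read 'y': C → C
  read 'y': C → C
  read 'x': C → C
  end C, rejected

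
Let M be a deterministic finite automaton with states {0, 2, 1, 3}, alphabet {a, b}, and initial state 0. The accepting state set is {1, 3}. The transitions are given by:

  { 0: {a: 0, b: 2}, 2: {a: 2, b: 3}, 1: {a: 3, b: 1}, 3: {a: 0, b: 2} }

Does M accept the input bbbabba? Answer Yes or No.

Trace: 0 -b-> 2 -b-> 3 -b-> 2 -a-> 2 -b-> 3 -b-> 2 -a-> 2
End state 2 is not accepting.

No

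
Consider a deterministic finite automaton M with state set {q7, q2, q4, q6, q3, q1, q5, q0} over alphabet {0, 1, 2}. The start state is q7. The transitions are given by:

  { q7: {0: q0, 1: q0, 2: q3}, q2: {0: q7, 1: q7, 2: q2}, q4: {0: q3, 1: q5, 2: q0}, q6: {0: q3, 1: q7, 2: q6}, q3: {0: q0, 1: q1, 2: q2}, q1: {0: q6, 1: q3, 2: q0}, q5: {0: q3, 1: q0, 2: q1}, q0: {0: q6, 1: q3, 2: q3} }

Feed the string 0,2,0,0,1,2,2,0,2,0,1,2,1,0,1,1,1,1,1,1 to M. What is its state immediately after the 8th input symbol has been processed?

q7 → q0 → q3 → q0 → q6 → q7 → q3 → q2 → q7
After 8 symbols: q7.

q7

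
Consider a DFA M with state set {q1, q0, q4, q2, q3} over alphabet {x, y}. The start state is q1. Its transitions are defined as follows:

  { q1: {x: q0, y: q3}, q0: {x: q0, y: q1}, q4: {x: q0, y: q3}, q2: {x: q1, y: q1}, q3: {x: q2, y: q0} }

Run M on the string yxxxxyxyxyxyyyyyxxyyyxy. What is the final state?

Trace: q1 -y-> q3 -x-> q2 -x-> q1 -x-> q0 -x-> q0 -y-> q1 -x-> q0 -y-> q1 -x-> q0 -y-> q1 -x-> q0 -y-> q1 -y-> q3 -y-> q0 -y-> q1 -y-> q3 -x-> q2 -x-> q1 -y-> q3 -y-> q0 -y-> q1 -x-> q0 -y-> q1

q1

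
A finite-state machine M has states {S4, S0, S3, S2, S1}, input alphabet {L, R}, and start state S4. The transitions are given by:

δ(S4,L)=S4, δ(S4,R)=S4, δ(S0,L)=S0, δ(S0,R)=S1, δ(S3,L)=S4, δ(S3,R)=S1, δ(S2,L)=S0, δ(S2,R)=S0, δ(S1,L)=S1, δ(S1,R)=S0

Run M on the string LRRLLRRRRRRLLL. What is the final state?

S4

start at S4
read 'L': S4 → S4
read 'R': S4 → S4
read 'R': S4 → S4
read 'L': S4 → S4
read 'L': S4 → S4
read 'R': S4 → S4
read 'R': S4 → S4
read 'R': S4 → S4
read 'R': S4 → S4
read 'R': S4 → S4
read 'R': S4 → S4
read 'L': S4 → S4
read 'L': S4 → S4
read 'L': S4 → S4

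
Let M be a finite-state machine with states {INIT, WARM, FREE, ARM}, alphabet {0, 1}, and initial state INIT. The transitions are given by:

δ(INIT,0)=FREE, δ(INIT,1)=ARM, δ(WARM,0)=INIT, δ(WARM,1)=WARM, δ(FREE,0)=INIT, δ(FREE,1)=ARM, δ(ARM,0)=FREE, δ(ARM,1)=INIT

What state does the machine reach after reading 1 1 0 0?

INIT

start at INIT
read '1': INIT → ARM
read '1': ARM → INIT
read '0': INIT → FREE
read '0': FREE → INIT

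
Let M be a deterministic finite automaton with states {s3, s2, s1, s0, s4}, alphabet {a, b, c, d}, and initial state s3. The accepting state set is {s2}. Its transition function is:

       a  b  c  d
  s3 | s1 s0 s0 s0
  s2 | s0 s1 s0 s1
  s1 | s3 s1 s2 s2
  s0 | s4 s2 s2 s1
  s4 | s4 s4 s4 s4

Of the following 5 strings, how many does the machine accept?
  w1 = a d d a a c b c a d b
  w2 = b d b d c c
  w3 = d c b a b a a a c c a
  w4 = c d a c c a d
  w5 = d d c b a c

w1:
  start at s3
  read 'a': s3 → s1
  read 'd': s1 → s2
  read 'd': s2 → s1
  read 'a': s1 → s3
  read 'a': s3 → s1
  read 'c': s1 → s2
  read 'b': s2 → s1
  read 'c': s1 → s2
  read 'a': s2 → s0
  read 'd': s0 → s1
  read 'b': s1 → s1
  end s1, rejected
w2:
  start at s3
  read 'b': s3 → s0
  read 'd': s0 → s1
  read 'b': s1 → s1
  read 'd': s1 → s2
  read 'c': s2 → s0
  read 'c': s0 → s2
  end s2, accepted
w3:
  start at s3
  read 'd': s3 → s0
  read 'c': s0 → s2
  read 'b': s2 → s1
  read 'a': s1 → s3
  read 'b': s3 → s0
  read 'a': s0 → s4
  read 'a': s4 → s4
  read 'a': s4 → s4
  read 'c': s4 → s4
  read 'c': s4 → s4
  read 'a': s4 → s4
  end s4, rejected
w4:
  start at s3
  read 'c': s3 → s0
  read 'd': s0 → s1
  read 'a': s1 → s3
  read 'c': s3 → s0
  read 'c': s0 → s2
  read 'a': s2 → s0
  read 'd': s0 → s1
  end s1, rejected
w5:
  start at s3
  read 'd': s3 → s0
  read 'd': s0 → s1
  read 'c': s1 → s2
  read 'b': s2 → s1
  read 'a': s1 → s3
  read 'c': s3 → s0
  end s0, rejected

1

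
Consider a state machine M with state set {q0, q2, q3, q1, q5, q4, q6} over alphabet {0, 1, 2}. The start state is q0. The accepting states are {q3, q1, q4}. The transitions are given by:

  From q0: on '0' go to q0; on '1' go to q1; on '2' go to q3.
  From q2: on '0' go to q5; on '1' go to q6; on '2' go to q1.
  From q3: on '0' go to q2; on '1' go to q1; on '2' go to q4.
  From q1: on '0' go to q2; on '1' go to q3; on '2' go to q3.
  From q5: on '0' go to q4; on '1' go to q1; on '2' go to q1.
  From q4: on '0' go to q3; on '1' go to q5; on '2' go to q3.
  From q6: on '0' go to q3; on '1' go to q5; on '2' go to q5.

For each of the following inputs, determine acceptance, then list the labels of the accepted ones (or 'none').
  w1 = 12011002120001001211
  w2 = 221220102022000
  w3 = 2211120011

w1, w2

w1: Trace: q0 -1-> q1 -2-> q3 -0-> q2 -1-> q6 -1-> q5 -0-> q4 -0-> q3 -2-> q4 -1-> q5 -2-> q1 -0-> q2 -0-> q5 -0-> q4 -1-> q5 -0-> q4 -0-> q3 -1-> q1 -2-> q3 -1-> q1 -1-> q3  → end q3, accepted
w2: Trace: q0 -2-> q3 -2-> q4 -1-> q5 -2-> q1 -2-> q3 -0-> q2 -1-> q6 -0-> q3 -2-> q4 -0-> q3 -2-> q4 -2-> q3 -0-> q2 -0-> q5 -0-> q4  → end q4, accepted
w3: Trace: q0 -2-> q3 -2-> q4 -1-> q5 -1-> q1 -1-> q3 -2-> q4 -0-> q3 -0-> q2 -1-> q6 -1-> q5  → end q5, rejected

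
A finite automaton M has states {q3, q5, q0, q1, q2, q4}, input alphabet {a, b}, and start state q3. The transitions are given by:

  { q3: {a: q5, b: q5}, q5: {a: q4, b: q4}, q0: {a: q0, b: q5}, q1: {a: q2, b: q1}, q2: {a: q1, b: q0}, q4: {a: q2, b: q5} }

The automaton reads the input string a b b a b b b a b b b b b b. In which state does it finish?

start at q3
read 'a': q3 → q5
read 'b': q5 → q4
read 'b': q4 → q5
read 'a': q5 → q4
read 'b': q4 → q5
read 'b': q5 → q4
read 'b': q4 → q5
read 'a': q5 → q4
read 'b': q4 → q5
read 'b': q5 → q4
read 'b': q4 → q5
read 'b': q5 → q4
read 'b': q4 → q5
read 'b': q5 → q4

q4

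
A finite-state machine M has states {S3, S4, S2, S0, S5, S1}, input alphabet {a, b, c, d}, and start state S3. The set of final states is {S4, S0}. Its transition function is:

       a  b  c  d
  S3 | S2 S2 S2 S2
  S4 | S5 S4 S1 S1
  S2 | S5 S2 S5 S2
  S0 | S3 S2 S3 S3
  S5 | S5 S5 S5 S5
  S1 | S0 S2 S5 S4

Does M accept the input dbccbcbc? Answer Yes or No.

No

start at S3
read 'd': S3 → S2
read 'b': S2 → S2
read 'c': S2 → S5
read 'c': S5 → S5
read 'b': S5 → S5
read 'c': S5 → S5
read 'b': S5 → S5
read 'c': S5 → S5
End state S5 is not accepting.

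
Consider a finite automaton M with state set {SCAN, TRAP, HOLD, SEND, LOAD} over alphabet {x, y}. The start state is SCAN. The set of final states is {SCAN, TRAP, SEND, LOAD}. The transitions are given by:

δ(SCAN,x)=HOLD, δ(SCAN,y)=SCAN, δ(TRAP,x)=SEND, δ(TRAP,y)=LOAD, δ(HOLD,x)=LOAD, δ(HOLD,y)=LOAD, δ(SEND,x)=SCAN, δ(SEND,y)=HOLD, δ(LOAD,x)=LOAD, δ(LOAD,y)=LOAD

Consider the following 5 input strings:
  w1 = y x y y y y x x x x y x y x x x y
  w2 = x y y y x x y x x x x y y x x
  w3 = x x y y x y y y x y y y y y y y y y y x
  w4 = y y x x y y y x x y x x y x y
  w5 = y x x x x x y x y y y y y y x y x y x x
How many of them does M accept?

w1: Trace: SCAN -y-> SCAN -x-> HOLD -y-> LOAD -y-> LOAD -y-> LOAD -y-> LOAD -x-> LOAD -x-> LOAD -x-> LOAD -x-> LOAD -y-> LOAD -x-> LOAD -y-> LOAD -x-> LOAD -x-> LOAD -x-> LOAD -y-> LOAD  → end LOAD, accepted
w2: Trace: SCAN -x-> HOLD -y-> LOAD -y-> LOAD -y-> LOAD -x-> LOAD -x-> LOAD -y-> LOAD -x-> LOAD -x-> LOAD -x-> LOAD -x-> LOAD -y-> LOAD -y-> LOAD -x-> LOAD -x-> LOAD  → end LOAD, accepted
w3: Trace: SCAN -x-> HOLD -x-> LOAD -y-> LOAD -y-> LOAD -x-> LOAD -y-> LOAD -y-> LOAD -y-> LOAD -x-> LOAD -y-> LOAD -y-> LOAD -y-> LOAD -y-> LOAD -y-> LOAD -y-> LOAD -y-> LOAD -y-> LOAD -y-> LOAD -y-> LOAD -x-> LOAD  → end LOAD, accepted
w4: Trace: SCAN -y-> SCAN -y-> SCAN -x-> HOLD -x-> LOAD -y-> LOAD -y-> LOAD -y-> LOAD -x-> LOAD -x-> LOAD -y-> LOAD -x-> LOAD -x-> LOAD -y-> LOAD -x-> LOAD -y-> LOAD  → end LOAD, accepted
w5: Trace: SCAN -y-> SCAN -x-> HOLD -x-> LOAD -x-> LOAD -x-> LOAD -x-> LOAD -y-> LOAD -x-> LOAD -y-> LOAD -y-> LOAD -y-> LOAD -y-> LOAD -y-> LOAD -y-> LOAD -x-> LOAD -y-> LOAD -x-> LOAD -y-> LOAD -x-> LOAD -x-> LOAD  → end LOAD, accepted

5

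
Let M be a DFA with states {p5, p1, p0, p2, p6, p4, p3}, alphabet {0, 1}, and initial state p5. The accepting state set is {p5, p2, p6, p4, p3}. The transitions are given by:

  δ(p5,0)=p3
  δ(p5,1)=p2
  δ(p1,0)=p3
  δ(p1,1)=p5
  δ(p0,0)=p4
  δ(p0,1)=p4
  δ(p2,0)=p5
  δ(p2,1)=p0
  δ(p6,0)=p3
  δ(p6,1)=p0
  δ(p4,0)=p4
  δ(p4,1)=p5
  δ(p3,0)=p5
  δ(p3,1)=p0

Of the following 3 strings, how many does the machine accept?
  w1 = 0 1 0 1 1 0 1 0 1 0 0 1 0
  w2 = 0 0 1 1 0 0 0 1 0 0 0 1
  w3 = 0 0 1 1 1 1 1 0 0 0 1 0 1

2

w1: Trace: p5 -0-> p3 -1-> p0 -0-> p4 -1-> p5 -1-> p2 -0-> p5 -1-> p2 -0-> p5 -1-> p2 -0-> p5 -0-> p3 -1-> p0 -0-> p4  → end p4, accepted
w2: Trace: p5 -0-> p3 -0-> p5 -1-> p2 -1-> p0 -0-> p4 -0-> p4 -0-> p4 -1-> p5 -0-> p3 -0-> p5 -0-> p3 -1-> p0  → end p0, rejected
w3: Trace: p5 -0-> p3 -0-> p5 -1-> p2 -1-> p0 -1-> p4 -1-> p5 -1-> p2 -0-> p5 -0-> p3 -0-> p5 -1-> p2 -0-> p5 -1-> p2  → end p2, accepted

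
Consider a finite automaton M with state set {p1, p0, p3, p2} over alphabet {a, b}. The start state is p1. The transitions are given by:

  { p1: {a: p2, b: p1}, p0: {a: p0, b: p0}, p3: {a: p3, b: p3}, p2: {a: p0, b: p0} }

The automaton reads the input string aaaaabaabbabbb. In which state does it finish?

Trace: p1 -a-> p2 -a-> p0 -a-> p0 -a-> p0 -a-> p0 -b-> p0 -a-> p0 -a-> p0 -b-> p0 -b-> p0 -a-> p0 -b-> p0 -b-> p0 -b-> p0

p0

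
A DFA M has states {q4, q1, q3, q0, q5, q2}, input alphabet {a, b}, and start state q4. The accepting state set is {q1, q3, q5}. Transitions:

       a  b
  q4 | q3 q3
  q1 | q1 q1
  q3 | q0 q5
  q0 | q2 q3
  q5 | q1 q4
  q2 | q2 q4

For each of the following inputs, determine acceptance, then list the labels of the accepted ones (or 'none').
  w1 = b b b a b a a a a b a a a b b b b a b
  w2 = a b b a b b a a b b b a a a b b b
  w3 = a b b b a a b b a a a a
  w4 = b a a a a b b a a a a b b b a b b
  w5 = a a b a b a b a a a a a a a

w1, w2, w4

w1: Trace: q4 -b-> q3 -b-> q5 -b-> q4 -a-> q3 -b-> q5 -a-> q1 -a-> q1 -a-> q1 -a-> q1 -b-> q1 -a-> q1 -a-> q1 -a-> q1 -b-> q1 -b-> q1 -b-> q1 -b-> q1 -a-> q1 -b-> q1  → end q1, accepted
w2: Trace: q4 -a-> q3 -b-> q5 -b-> q4 -a-> q3 -b-> q5 -b-> q4 -a-> q3 -a-> q0 -b-> q3 -b-> q5 -b-> q4 -a-> q3 -a-> q0 -a-> q2 -b-> q4 -b-> q3 -b-> q5  → end q5, accepted
w3: Trace: q4 -a-> q3 -b-> q5 -b-> q4 -b-> q3 -a-> q0 -a-> q2 -b-> q4 -b-> q3 -a-> q0 -a-> q2 -a-> q2 -a-> q2  → end q2, rejected
w4: Trace: q4 -b-> q3 -a-> q0 -a-> q2 -a-> q2 -a-> q2 -b-> q4 -b-> q3 -a-> q0 -a-> q2 -a-> q2 -a-> q2 -b-> q4 -b-> q3 -b-> q5 -a-> q1 -b-> q1 -b-> q1  → end q1, accepted
w5: Trace: q4 -a-> q3 -a-> q0 -b-> q3 -a-> q0 -b-> q3 -a-> q0 -b-> q3 -a-> q0 -a-> q2 -a-> q2 -a-> q2 -a-> q2 -a-> q2 -a-> q2  → end q2, rejected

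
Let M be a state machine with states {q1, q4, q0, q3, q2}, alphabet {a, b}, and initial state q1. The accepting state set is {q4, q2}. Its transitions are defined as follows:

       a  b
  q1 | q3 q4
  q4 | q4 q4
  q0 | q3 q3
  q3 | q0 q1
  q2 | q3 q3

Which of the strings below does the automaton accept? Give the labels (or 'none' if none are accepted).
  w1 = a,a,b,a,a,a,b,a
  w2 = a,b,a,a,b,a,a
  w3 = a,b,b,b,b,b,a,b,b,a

w3

w1:
  start at q1
  read 'a': q1 → q3
  read 'a': q3 → q0
  read 'b': q0 → q3
  read 'a': q3 → q0
  read 'a': q0 → q3
  read 'a': q3 → q0
  read 'b': q0 → q3
  read 'a': q3 → q0
  end q0, rejected
w2:
  start at q1
  read 'a': q1 → q3
  read 'b': q3 → q1
  read 'a': q1 → q3
  read 'a': q3 → q0
  read 'b': q0 → q3
  read 'a': q3 → q0
  read 'a': q0 → q3
  end q3, rejected
w3:
  start at q1
  read 'a': q1 → q3
  read 'b': q3 → q1
  read 'b': q1 → q4
  read 'b': q4 → q4
  read 'b': q4 → q4
  read 'b': q4 → q4
  read 'a': q4 → q4
  read 'b': q4 → q4
  read 'b': q4 → q4
  read 'a': q4 → q4
  end q4, accepted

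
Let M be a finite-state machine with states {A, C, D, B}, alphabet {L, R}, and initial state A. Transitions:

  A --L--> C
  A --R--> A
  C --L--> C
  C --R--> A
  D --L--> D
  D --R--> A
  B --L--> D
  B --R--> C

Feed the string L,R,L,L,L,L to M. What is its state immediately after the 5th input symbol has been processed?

C

A → C → A → C → C → C
After 5 symbols: C.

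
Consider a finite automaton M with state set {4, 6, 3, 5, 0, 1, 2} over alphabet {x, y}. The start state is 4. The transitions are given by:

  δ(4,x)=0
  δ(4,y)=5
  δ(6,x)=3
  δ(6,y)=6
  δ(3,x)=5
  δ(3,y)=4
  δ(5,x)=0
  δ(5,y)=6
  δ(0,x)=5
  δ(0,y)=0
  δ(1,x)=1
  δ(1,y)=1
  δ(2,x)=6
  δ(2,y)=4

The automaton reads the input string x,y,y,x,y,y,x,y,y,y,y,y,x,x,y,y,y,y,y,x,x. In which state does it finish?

5

Trace: 4 -x-> 0 -y-> 0 -y-> 0 -x-> 5 -y-> 6 -y-> 6 -x-> 3 -y-> 4 -y-> 5 -y-> 6 -y-> 6 -y-> 6 -x-> 3 -x-> 5 -y-> 6 -y-> 6 -y-> 6 -y-> 6 -y-> 6 -x-> 3 -x-> 5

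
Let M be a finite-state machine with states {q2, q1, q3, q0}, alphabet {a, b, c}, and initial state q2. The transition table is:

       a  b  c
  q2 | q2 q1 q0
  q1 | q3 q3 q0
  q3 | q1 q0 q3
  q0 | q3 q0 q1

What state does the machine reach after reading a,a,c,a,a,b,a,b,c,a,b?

q3

start at q2
read 'a': q2 → q2
read 'a': q2 → q2
read 'c': q2 → q0
read 'a': q0 → q3
read 'a': q3 → q1
read 'b': q1 → q3
read 'a': q3 → q1
read 'b': q1 → q3
read 'c': q3 → q3
read 'a': q3 → q1
read 'b': q1 → q3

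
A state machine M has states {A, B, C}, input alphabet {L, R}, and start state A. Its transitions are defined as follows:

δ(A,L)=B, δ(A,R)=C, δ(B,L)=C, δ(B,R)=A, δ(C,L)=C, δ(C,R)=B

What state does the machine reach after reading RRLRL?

C

start at A
read 'R': A → C
read 'R': C → B
read 'L': B → C
read 'R': C → B
read 'L': B → C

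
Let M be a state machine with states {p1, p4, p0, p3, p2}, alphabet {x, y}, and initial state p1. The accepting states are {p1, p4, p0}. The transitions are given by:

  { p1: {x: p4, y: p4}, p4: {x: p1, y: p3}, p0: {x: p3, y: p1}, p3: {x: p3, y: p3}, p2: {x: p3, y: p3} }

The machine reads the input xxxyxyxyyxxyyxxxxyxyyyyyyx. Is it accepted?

start at p1
read 'x': p1 → p4
read 'x': p4 → p1
read 'x': p1 → p4
read 'y': p4 → p3
read 'x': p3 → p3
read 'y': p3 → p3
read 'x': p3 → p3
read 'y': p3 → p3
read 'y': p3 → p3
read 'x': p3 → p3
read 'x': p3 → p3
read 'y': p3 → p3
read 'y': p3 → p3
read 'x': p3 → p3
read 'x': p3 → p3
read 'x': p3 → p3
read 'x': p3 → p3
read 'y': p3 → p3
read 'x': p3 → p3
read 'y': p3 → p3
read 'y': p3 → p3
read 'y': p3 → p3
read 'y': p3 → p3
read 'y': p3 → p3
read 'y': p3 → p3
read 'x': p3 → p3
End state p3 is not accepting.

No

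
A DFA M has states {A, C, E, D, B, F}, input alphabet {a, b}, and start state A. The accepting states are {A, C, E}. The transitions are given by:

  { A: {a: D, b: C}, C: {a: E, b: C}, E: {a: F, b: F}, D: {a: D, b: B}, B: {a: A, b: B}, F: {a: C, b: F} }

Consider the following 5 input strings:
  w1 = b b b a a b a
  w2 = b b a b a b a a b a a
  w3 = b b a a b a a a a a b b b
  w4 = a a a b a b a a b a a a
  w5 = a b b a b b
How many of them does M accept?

3

w1:
  start at A
  read 'b': A → C
  read 'b': C → C
  read 'b': C → C
  read 'a': C → E
  read 'a': E → F
  read 'b': F → F
  read 'a': F → C
  end C, accepted
w2:
  start at A
  read 'b': A → C
  read 'b': C → C
  read 'a': C → E
  read 'b': E → F
  read 'a': F → C
  read 'b': C → C
  read 'a': C → E
  read 'a': E → F
  read 'b': F → F
  read 'a': F → C
  read 'a': C → E
  end E, accepted
w3:
  start at A
  read 'b': A → C
  read 'b': C → C
  read 'a': C → E
  read 'a': E → F
  read 'b': F → F
  read 'a': F → C
  read 'a': C → E
  read 'a': E → F
  read 'a': F → C
  read 'a': C → E
  read 'b': E → F
  read 'b': F → F
  read 'b': F → F
  end F, rejected
w4:
  start at A
  read 'a': A → D
  read 'a': D → D
  read 'a': D → D
  read 'b': D → B
  read 'a': B → A
  read 'b': A → C
  read 'a': C → E
  read 'a': E → F
  read 'b': F → F
  read 'a': F → C
  read 'a': C → E
  read 'a': E → F
  end F, rejected
w5:
  start at A
  read 'a': A → D
  read 'b': D → B
  read 'b': B → B
  read 'a': B → A
  read 'b': A → C
  read 'b': C → C
  end C, accepted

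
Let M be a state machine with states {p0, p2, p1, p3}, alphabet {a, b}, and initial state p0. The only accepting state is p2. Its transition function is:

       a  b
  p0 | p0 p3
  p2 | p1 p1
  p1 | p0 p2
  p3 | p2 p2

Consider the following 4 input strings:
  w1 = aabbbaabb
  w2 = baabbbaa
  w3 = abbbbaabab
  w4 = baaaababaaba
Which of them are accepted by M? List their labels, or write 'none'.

w1: p0 → p0 → p0 → p3 → p2 → p1 → p0 → p0 → p3 → p2  → end p2, accepted
w2: p0 → p3 → p2 → p1 → p2 → p1 → p2 → p1 → p0  → end p0, rejected
w3: p0 → p0 → p3 → p2 → p1 → p2 → p1 → p0 → p3 → p2 → p1  → end p1, rejected
w4: p0 → p3 → p2 → p1 → p0 → p0 → p3 → p2 → p1 → p0 → p0 → p3 → p2  → end p2, accepted

w1, w4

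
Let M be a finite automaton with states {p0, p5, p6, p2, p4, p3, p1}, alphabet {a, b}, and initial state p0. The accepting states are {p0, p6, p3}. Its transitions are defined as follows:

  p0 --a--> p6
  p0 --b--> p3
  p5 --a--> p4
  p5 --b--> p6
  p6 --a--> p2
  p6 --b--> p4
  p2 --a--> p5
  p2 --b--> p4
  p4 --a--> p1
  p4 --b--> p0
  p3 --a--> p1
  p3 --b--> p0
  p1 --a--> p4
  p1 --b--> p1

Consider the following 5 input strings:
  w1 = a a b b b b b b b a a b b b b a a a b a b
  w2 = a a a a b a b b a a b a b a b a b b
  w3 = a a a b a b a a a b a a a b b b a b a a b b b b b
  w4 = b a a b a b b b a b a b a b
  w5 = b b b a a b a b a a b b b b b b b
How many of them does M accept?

w1: Trace: p0 -a-> p6 -a-> p2 -b-> p4 -b-> p0 -b-> p3 -b-> p0 -b-> p3 -b-> p0 -b-> p3 -a-> p1 -a-> p4 -b-> p0 -b-> p3 -b-> p0 -b-> p3 -a-> p1 -a-> p4 -a-> p1 -b-> p1 -a-> p4 -b-> p0  → end p0, accepted
w2: Trace: p0 -a-> p6 -a-> p2 -a-> p5 -a-> p4 -b-> p0 -a-> p6 -b-> p4 -b-> p0 -a-> p6 -a-> p2 -b-> p4 -a-> p1 -b-> p1 -a-> p4 -b-> p0 -a-> p6 -b-> p4 -b-> p0  → end p0, accepted
w3: Trace: p0 -a-> p6 -a-> p2 -a-> p5 -b-> p6 -a-> p2 -b-> p4 -a-> p1 -a-> p4 -a-> p1 -b-> p1 -a-> p4 -a-> p1 -a-> p4 -b-> p0 -b-> p3 -b-> p0 -a-> p6 -b-> p4 -a-> p1 -a-> p4 -b-> p0 -b-> p3 -b-> p0 -b-> p3 -b-> p0  → end p0, accepted
w4: Trace: p0 -b-> p3 -a-> p1 -a-> p4 -b-> p0 -a-> p6 -b-> p4 -b-> p0 -b-> p3 -a-> p1 -b-> p1 -a-> p4 -b-> p0 -a-> p6 -b-> p4  → end p4, rejected
w5: Trace: p0 -b-> p3 -b-> p0 -b-> p3 -a-> p1 -a-> p4 -b-> p0 -a-> p6 -b-> p4 -a-> p1 -a-> p4 -b-> p0 -b-> p3 -b-> p0 -b-> p3 -b-> p0 -b-> p3 -b-> p0  → end p0, accepted

4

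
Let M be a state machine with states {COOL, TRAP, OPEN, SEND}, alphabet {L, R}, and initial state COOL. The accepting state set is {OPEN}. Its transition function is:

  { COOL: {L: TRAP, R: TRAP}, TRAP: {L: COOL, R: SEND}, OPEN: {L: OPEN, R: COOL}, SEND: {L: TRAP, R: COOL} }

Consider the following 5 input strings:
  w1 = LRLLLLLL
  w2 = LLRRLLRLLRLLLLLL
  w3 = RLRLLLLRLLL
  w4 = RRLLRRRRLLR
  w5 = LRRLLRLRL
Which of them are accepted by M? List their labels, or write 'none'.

none

w1: Trace: COOL -L-> TRAP -R-> SEND -L-> TRAP -L-> COOL -L-> TRAP -L-> COOL -L-> TRAP -L-> COOL  → end COOL, rejected
w2: Trace: COOL -L-> TRAP -L-> COOL -R-> TRAP -R-> SEND -L-> TRAP -L-> COOL -R-> TRAP -L-> COOL -L-> TRAP -R-> SEND -L-> TRAP -L-> COOL -L-> TRAP -L-> COOL -L-> TRAP -L-> COOL  → end COOL, rejected
w3: Trace: COOL -R-> TRAP -L-> COOL -R-> TRAP -L-> COOL -L-> TRAP -L-> COOL -L-> TRAP -R-> SEND -L-> TRAP -L-> COOL -L-> TRAP  → end TRAP, rejected
w4: Trace: COOL -R-> TRAP -R-> SEND -L-> TRAP -L-> COOL -R-> TRAP -R-> SEND -R-> COOL -R-> TRAP -L-> COOL -L-> TRAP -R-> SEND  → end SEND, rejected
w5: Trace: COOL -L-> TRAP -R-> SEND -R-> COOL -L-> TRAP -L-> COOL -R-> TRAP -L-> COOL -R-> TRAP -L-> COOL  → end COOL, rejected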